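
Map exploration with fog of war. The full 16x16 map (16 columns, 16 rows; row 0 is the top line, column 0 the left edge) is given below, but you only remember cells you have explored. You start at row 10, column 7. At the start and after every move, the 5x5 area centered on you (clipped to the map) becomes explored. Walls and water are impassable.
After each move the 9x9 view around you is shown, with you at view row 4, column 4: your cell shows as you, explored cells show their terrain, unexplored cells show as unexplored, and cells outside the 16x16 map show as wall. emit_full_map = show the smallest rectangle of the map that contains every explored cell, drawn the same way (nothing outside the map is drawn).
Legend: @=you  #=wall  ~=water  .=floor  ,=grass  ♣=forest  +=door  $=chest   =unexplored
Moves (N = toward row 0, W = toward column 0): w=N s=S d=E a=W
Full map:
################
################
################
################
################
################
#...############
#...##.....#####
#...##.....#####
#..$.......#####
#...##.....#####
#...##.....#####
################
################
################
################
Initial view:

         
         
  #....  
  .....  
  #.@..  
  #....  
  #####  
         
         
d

         
         
 #.....  
 ......  
 #..@..  
 #.....  
 ######  
         
         

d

         
         
#.....#  
......#  
#...@.#  
#.....#  
#######  
         
         

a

         
         
 #.....# 
 ......# 
 #..@..# 
 #.....# 
 ####### 
         
         

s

         
 #.....# 
 ......# 
 #.....# 
 #..@..# 
 ####### 
  #####  
         
         

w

         
         
 #.....# 
 ......# 
 #..@..# 
 #.....# 
 ####### 
  #####  
         

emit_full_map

#.....#
......#
#..@..#
#.....#
#######
 ##### 

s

         
 #.....# 
 ......# 
 #.....# 
 #..@..# 
 ####### 
  #####  
         
         

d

         
#.....#  
......#  
#.....#  
#...@.#  
#######  
 ######  
         
         

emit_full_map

#.....#
......#
#.....#
#...@.#
#######
 ######


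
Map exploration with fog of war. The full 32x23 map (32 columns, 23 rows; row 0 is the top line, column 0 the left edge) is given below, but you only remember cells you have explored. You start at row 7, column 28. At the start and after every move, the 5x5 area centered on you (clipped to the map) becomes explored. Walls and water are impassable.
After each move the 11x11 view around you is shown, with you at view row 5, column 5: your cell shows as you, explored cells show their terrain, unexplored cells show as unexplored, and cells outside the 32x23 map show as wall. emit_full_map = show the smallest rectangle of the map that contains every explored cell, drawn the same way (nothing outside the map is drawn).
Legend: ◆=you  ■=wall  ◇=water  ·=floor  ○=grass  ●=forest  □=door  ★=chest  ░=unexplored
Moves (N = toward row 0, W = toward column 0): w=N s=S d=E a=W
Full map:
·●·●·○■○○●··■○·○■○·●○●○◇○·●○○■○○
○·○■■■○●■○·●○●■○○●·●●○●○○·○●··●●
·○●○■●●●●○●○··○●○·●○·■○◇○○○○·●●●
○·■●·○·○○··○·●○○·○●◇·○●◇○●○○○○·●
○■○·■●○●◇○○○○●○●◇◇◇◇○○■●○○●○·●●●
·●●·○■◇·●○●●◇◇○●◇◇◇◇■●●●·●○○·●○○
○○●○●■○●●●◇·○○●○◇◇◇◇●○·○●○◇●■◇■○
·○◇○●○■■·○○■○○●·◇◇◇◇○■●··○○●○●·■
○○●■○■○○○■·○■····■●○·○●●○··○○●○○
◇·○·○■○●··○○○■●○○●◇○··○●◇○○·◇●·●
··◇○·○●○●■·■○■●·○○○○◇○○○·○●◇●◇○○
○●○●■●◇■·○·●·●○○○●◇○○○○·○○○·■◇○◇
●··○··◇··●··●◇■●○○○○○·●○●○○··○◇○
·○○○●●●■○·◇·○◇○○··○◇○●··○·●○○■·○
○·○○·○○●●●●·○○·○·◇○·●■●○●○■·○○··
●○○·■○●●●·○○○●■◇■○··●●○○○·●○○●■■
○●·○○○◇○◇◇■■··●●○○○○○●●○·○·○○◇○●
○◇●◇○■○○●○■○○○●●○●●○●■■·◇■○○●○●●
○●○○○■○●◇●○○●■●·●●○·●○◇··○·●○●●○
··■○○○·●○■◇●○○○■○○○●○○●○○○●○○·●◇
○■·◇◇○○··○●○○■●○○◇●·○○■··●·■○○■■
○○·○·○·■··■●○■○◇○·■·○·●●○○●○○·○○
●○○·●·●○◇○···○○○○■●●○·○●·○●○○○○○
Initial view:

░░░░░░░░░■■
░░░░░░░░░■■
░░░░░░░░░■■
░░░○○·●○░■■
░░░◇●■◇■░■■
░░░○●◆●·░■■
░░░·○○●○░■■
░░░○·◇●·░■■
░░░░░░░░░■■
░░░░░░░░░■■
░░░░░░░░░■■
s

░░░░░░░░░■■
░░░░░░░░░■■
░░░○○·●○░■■
░░░◇●■◇■░■■
░░░○●○●·░■■
░░░·○◆●○░■■
░░░○·◇●·░■■
░░░●◇●◇○░■■
░░░░░░░░░■■
░░░░░░░░░■■
░░░░░░░░░■■

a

░░░░░░░░░░■
░░░░░░░░░░■
░░░░○○·●○░■
░░░○◇●■◇■░■
░░░○○●○●·░■
░░░··◆○●○░■
░░░○○·◇●·░■
░░░○●◇●◇○░■
░░░░░░░░░░■
░░░░░░░░░░■
░░░░░░░░░░■

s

░░░░░░░░░░■
░░░░○○·●○░■
░░░○◇●■◇■░■
░░░○○●○●·░■
░░░··○○●○░■
░░░○○◆◇●·░■
░░░○●◇●◇○░■
░░░○○·■◇░░■
░░░░░░░░░░■
░░░░░░░░░░■
░░░░░░░░░░■

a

░░░░░░░░░░░
░░░░░○○·●○░
░░░░○◇●■◇■░
░░░·○○●○●·░
░░░○··○○●○░
░░░◇○◆·◇●·░
░░░·○●◇●◇○░
░░░○○○·■◇░░
░░░░░░░░░░░
░░░░░░░░░░░
░░░░░░░░░░░

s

░░░░░○○·●○░
░░░░○◇●■◇■░
░░░·○○●○●·░
░░░○··○○●○░
░░░◇○○·◇●·░
░░░·○◆◇●◇○░
░░░○○○·■◇░░
░░░●○○··░░░
░░░░░░░░░░░
░░░░░░░░░░░
░░░░░░░░░░░

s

░░░░○◇●■◇■░
░░░·○○●○●·░
░░░○··○○●○░
░░░◇○○·◇●·░
░░░·○●◇●◇○░
░░░○○◆·■◇░░
░░░●○○··░░░
░░░○·●○○░░░
░░░░░░░░░░░
░░░░░░░░░░░
░░░░░░░░░░░

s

░░░·○○●○●·░
░░░○··○○●○░
░░░◇○○·◇●·░
░░░·○●◇●◇○░
░░░○○○·■◇░░
░░░●○◆··░░░
░░░○·●○○░░░
░░░●○■·○░░░
░░░░░░░░░░░
░░░░░░░░░░░
░░░░░░░░░░░

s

░░░○··○○●○░
░░░◇○○·◇●·░
░░░·○●◇●◇○░
░░░○○○·■◇░░
░░░●○○··░░░
░░░○·◆○○░░░
░░░●○■·○░░░
░░░○·●○○░░░
░░░░░░░░░░░
░░░░░░░░░░░
░░░░░░░░░░░

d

░░○··○○●○░■
░░◇○○·◇●·░■
░░·○●◇●◇○░■
░░○○○·■◇░░■
░░●○○··○░░■
░░○·●◆○■░░■
░░●○■·○○░░■
░░○·●○○●░░■
░░░░░░░░░░■
░░░░░░░░░░■
░░░░░░░░░░■

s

░░◇○○·◇●·░■
░░·○●◇●◇○░■
░░○○○·■◇░░■
░░●○○··○░░■
░░○·●○○■░░■
░░●○■◆○○░░■
░░○·●○○●░░■
░░░○·○○◇░░■
░░░░░░░░░░■
░░░░░░░░░░■
░░░░░░░░░░■

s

░░·○●◇●◇○░■
░░○○○·■◇░░■
░░●○○··○░░■
░░○·●○○■░░■
░░●○■·○○░░■
░░○·●◆○●░░■
░░░○·○○◇░░■
░░░■○○●○░░■
░░░░░░░░░░■
░░░░░░░░░░■
░░░░░░░░░░■

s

░░○○○·■◇░░■
░░●○○··○░░■
░░○·●○○■░░■
░░●○■·○○░░■
░░○·●○○●░░■
░░░○·◆○◇░░■
░░░■○○●○░░■
░░░○·●○●░░■
░░░░░░░░░░■
░░░░░░░░░░■
░░░░░░░░░░■

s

░░●○○··○░░■
░░○·●○○■░░■
░░●○■·○○░░■
░░○·●○○●░░■
░░░○·○○◇░░■
░░░■○◆●○░░■
░░░○·●○●░░■
░░░○●○○·░░■
░░░░░░░░░░■
░░░░░░░░░░■
░░░░░░░░░░■

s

░░○·●○○■░░■
░░●○■·○○░░■
░░○·●○○●░░■
░░░○·○○◇░░■
░░░■○○●○░░■
░░░○·◆○●░░■
░░░○●○○·░░■
░░░●·■○○░░■
░░░░░░░░░░■
░░░░░░░░░░■
■■■■■■■■■■■

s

░░●○■·○○░░■
░░○·●○○●░░■
░░░○·○○◇░░■
░░░■○○●○░░■
░░░○·●○●░░■
░░░○●◆○·░░■
░░░●·■○○░░■
░░░○●○○·░░■
░░░░░░░░░░■
■■■■■■■■■■■
■■■■■■■■■■■

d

░●○■·○○░░■■
░○·●○○●░░■■
░░○·○○◇░░■■
░░■○○●○●░■■
░░○·●○●●░■■
░░○●○◆·●░■■
░░●·■○○■░■■
░░○●○○·○░■■
░░░░░░░░░■■
■■■■■■■■■■■
■■■■■■■■■■■

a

░░●○■·○○░░■
░░○·●○○●░░■
░░░○·○○◇░░■
░░░■○○●○●░■
░░░○·●○●●░■
░░░○●◆○·●░■
░░░●·■○○■░■
░░░○●○○·○░■
░░░░░░░░░░■
■■■■■■■■■■■
■■■■■■■■■■■

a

░░░●○■·○○░░
░░░○·●○○●░░
░░░░○·○○◇░░
░░░◇■○○●○●░
░░░·○·●○●●░
░░░○○◆○○·●░
░░░·●·■○○■░
░░░○○●○○·○░
░░░░░░░░░░░
■■■■■■■■■■■
■■■■■■■■■■■

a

░░░░●○■·○○░
░░░░○·●○○●░
░░░░░○·○○◇░
░░░·◇■○○●○●
░░░··○·●○●●
░░░○○◆●○○·●
░░░··●·■○○■
░░░●○○●○○·○
░░░░░░░░░░░
■■■■■■■■■■■
■■■■■■■■■■■

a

░░░░░●○■·○○
░░░░░○·●○○●
░░░░░░○·○○◇
░░░■·◇■○○●○
░░░◇··○·●○●
░░░●○◆○●○○·
░░░■··●·■○○
░░░●●○○●○○·
░░░░░░░░░░░
■■■■■■■■■■■
■■■■■■■■■■■

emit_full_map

░░░░○○·●○
░░░○◇●■◇■
░░·○○●○●·
░░○··○○●○
░░◇○○·◇●·
░░·○●◇●◇○
░░○○○·■◇░
░░●○○··○░
░░○·●○○■░
░░●○■·○○░
░░○·●○○●░
░░░○·○○◇░
■·◇■○○●○●
◇··○·●○●●
●○◆○●○○·●
■··●·■○○■
●●○○●○○·○

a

░░░░░░●○■·○
░░░░░░○·●○○
░░░░░░░○·○○
░░░■■·◇■○○●
░░░○◇··○·●○
░░░○●◆○○●○○
░░░○■··●·■○
░░░·●●○○●○○
░░░░░░░░░░░
■■■■■■■■■■■
■■■■■■■■■■■

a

░░░░░░░●○■·
░░░░░░░○·●○
░░░░░░░░○·○
░░░●■■·◇■○○
░░░●○◇··○·●
░░░○○◆○○○●○
░░░○○■··●·■
░░░○·●●○○●○
░░░░░░░░░░░
■■■■■■■■■■■
■■■■■■■■■■■

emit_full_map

░░░░░░○○·●○
░░░░░○◇●■◇■
░░░░·○○●○●·
░░░░○··○○●○
░░░░◇○○·◇●·
░░░░·○●◇●◇○
░░░░○○○·■◇░
░░░░●○○··○░
░░░░○·●○○■░
░░░░●○■·○○░
░░░░○·●○○●░
░░░░░○·○○◇░
●■■·◇■○○●○●
●○◇··○·●○●●
○○◆○○○●○○·●
○○■··●·■○○■
○·●●○○●○○·○


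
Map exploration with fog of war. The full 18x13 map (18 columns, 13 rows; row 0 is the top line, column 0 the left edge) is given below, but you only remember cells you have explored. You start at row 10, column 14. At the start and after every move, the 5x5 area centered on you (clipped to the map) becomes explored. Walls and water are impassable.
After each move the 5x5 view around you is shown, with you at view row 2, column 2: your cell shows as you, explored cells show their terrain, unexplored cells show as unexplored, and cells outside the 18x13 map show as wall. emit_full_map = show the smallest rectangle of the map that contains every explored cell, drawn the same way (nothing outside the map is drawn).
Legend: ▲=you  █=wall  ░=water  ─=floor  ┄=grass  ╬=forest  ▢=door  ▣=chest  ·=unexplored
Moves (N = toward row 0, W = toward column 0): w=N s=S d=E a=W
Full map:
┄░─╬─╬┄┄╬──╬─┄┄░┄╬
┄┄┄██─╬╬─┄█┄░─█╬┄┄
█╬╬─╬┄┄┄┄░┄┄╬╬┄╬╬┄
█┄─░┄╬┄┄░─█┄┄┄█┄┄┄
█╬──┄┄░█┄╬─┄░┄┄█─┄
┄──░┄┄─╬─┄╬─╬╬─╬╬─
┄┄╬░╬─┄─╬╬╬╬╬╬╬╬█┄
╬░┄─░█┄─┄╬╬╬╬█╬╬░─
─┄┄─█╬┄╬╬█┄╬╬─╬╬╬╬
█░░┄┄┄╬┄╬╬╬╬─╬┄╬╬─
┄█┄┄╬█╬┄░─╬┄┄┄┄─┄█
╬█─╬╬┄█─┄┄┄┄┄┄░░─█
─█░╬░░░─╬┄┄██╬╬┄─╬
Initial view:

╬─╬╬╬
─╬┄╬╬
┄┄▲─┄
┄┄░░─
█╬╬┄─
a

╬╬─╬╬
╬─╬┄╬
┄┄▲┄─
┄┄┄░░
██╬╬┄

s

╬─╬┄╬
┄┄┄┄─
┄┄▲░░
██╬╬┄
█████

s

┄┄┄┄─
┄┄┄░░
██▲╬┄
█████
█████

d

┄┄┄─┄
┄┄░░─
█╬▲┄─
█████
█████

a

┄┄┄┄─
┄┄┄░░
██▲╬┄
█████
█████

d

┄┄┄─┄
┄┄░░─
█╬▲┄─
█████
█████

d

┄┄─┄█
┄░░─█
╬╬▲─╬
█████
█████

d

┄─┄██
░░─██
╬┄▲╬█
█████
█████

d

─┄███
░─███
┄─▲██
█████
█████

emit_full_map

╬╬─╬╬╬·
╬─╬┄╬╬·
┄┄┄┄─┄█
┄┄┄░░─█
██╬╬┄─▲


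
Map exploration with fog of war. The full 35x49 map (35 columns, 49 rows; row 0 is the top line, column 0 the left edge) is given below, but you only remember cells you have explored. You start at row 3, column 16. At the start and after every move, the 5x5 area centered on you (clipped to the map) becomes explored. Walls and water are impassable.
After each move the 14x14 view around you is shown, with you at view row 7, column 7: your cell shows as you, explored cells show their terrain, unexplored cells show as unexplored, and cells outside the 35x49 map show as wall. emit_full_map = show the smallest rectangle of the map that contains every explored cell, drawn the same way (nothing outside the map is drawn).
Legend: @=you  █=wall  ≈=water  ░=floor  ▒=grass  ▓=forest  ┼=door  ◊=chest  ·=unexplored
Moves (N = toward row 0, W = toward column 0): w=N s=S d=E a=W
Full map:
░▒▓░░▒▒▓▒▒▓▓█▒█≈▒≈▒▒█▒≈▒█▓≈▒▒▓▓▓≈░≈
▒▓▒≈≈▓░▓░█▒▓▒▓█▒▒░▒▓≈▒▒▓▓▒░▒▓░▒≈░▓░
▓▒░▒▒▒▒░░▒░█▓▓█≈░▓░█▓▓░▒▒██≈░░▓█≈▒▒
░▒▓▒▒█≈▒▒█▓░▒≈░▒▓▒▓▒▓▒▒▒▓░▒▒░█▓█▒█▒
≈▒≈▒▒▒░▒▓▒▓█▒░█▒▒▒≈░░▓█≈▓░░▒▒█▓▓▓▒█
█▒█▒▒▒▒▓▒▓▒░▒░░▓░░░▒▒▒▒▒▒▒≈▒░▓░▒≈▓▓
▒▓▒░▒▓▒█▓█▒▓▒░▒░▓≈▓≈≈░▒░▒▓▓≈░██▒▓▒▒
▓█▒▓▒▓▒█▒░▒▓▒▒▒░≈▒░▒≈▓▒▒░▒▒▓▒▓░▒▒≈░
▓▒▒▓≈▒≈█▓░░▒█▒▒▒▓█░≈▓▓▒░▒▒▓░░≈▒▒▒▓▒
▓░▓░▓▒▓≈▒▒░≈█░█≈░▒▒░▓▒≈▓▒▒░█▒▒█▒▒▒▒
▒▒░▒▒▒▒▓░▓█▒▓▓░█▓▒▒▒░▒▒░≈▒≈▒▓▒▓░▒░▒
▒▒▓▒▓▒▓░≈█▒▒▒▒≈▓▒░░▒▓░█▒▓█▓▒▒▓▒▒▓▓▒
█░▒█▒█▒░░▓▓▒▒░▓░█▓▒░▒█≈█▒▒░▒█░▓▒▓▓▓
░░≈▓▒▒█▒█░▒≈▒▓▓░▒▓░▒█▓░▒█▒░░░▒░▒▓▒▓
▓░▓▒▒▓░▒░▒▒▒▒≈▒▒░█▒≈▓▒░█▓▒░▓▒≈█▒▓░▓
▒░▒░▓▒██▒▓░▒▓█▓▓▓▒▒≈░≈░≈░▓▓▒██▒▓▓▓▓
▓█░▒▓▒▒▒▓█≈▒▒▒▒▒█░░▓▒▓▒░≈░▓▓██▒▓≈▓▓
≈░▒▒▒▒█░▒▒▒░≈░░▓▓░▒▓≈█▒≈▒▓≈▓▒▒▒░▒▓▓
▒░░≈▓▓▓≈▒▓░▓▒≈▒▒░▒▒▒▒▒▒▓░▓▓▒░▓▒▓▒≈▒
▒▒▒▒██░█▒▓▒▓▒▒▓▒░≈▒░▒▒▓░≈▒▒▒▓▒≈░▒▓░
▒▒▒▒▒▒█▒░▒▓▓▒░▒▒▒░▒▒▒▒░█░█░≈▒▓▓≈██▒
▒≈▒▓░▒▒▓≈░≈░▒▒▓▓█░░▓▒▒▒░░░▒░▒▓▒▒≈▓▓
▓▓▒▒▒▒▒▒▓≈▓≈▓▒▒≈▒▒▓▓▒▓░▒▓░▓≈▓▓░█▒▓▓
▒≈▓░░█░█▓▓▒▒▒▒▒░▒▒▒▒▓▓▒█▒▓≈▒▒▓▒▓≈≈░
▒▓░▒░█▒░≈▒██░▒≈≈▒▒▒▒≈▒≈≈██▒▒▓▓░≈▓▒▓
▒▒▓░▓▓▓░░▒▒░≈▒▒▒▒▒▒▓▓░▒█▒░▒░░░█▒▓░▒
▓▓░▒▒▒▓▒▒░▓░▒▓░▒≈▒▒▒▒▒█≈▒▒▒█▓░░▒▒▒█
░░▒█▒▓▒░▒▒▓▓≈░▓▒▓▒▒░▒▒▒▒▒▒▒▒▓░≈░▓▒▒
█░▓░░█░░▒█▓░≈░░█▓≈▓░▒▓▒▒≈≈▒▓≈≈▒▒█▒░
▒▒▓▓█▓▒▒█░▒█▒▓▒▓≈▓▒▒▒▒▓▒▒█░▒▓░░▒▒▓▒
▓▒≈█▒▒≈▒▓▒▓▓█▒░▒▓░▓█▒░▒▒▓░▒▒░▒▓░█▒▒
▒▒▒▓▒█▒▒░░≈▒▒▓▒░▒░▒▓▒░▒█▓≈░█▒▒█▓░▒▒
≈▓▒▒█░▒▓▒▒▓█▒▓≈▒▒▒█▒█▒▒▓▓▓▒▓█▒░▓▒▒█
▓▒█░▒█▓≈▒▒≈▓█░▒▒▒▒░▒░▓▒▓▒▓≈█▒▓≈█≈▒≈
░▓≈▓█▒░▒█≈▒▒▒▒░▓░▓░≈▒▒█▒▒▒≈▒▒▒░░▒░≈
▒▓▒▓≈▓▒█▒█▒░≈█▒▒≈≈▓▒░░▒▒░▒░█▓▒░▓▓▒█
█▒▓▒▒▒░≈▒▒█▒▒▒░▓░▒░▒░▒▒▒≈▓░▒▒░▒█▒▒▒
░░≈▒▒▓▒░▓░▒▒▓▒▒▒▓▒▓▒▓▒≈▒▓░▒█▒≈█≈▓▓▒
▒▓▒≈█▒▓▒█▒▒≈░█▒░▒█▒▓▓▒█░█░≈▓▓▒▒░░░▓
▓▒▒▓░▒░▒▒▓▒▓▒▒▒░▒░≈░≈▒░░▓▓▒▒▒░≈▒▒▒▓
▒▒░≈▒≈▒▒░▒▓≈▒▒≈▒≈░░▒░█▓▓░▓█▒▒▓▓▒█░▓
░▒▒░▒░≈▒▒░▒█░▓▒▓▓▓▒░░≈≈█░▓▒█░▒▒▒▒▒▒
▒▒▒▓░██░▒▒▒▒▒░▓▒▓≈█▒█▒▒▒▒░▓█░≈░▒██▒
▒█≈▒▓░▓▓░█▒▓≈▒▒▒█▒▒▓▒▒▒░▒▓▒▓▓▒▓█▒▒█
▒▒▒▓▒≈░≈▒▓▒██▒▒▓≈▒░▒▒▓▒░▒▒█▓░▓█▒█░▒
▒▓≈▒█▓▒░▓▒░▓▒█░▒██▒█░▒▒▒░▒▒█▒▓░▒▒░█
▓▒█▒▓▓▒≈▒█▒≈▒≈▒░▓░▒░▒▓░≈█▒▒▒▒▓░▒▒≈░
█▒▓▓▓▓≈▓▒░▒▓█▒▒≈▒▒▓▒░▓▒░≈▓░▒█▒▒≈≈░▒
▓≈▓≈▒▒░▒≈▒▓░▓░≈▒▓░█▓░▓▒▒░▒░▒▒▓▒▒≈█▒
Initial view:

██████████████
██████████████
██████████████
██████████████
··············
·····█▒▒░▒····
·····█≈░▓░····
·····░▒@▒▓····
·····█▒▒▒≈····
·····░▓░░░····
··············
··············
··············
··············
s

██████████████
██████████████
██████████████
··············
·····█▒▒░▒····
·····█≈░▓░····
·····░▒▓▒▓····
·····█▒@▒≈····
·····░▓░░░····
·····▒░▓≈▓····
··············
··············
··············
··············

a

██████████████
██████████████
██████████████
··············
······█▒▒░▒···
·····▓█≈░▓░···
·····≈░▒▓▒▓···
·····░█@▒▒≈···
·····░░▓░░░···
·····░▒░▓≈▓···
··············
··············
··············
··············

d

██████████████
██████████████
██████████████
··············
·····█▒▒░▒····
····▓█≈░▓░····
····≈░▒▓▒▓····
····░█▒@▒≈····
····░░▓░░░····
····░▒░▓≈▓····
··············
··············
··············
··············

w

██████████████
██████████████
██████████████
██████████████
··············
·····█▒▒░▒····
····▓█≈░▓░····
····≈░▒@▒▓····
····░█▒▒▒≈····
····░░▓░░░····
····░▒░▓≈▓····
··············
··············
··············

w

██████████████
██████████████
██████████████
██████████████
██████████████
·····█≈▒≈▒····
·····█▒▒░▒····
····▓█≈@▓░····
····≈░▒▓▒▓····
····░█▒▒▒≈····
····░░▓░░░····
····░▒░▓≈▓····
··············
··············

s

██████████████
██████████████
██████████████
██████████████
·····█≈▒≈▒····
·····█▒▒░▒····
····▓█≈░▓░····
····≈░▒@▒▓····
····░█▒▒▒≈····
····░░▓░░░····
····░▒░▓≈▓····
··············
··············
··············

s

██████████████
██████████████
██████████████
·····█≈▒≈▒····
·····█▒▒░▒····
····▓█≈░▓░····
····≈░▒▓▒▓····
····░█▒@▒≈····
····░░▓░░░····
····░▒░▓≈▓····
··············
··············
··············
··············

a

██████████████
██████████████
██████████████
······█≈▒≈▒···
······█▒▒░▒···
·····▓█≈░▓░···
·····≈░▒▓▒▓···
·····░█@▒▒≈···
·····░░▓░░░···
·····░▒░▓≈▓···
··············
··············
··············
··············

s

██████████████
██████████████
······█≈▒≈▒···
······█▒▒░▒···
·····▓█≈░▓░···
·····≈░▒▓▒▓···
·····░█▒▒▒≈···
·····░░@░░░···
·····░▒░▓≈▓···
·····▒▒░≈▒····
··············
··············
··············
··············

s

██████████████
······█≈▒≈▒···
······█▒▒░▒···
·····▓█≈░▓░···
·····≈░▒▓▒▓···
·····░█▒▒▒≈···
·····░░▓░░░···
·····░▒@▓≈▓···
·····▒▒░≈▒····
·····▒▒▒▓█····
··············
··············
··············
··············

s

······█≈▒≈▒···
······█▒▒░▒···
·····▓█≈░▓░···
·····≈░▒▓▒▓···
·····░█▒▒▒≈···
·····░░▓░░░···
·····░▒░▓≈▓···
·····▒▒@≈▒····
·····▒▒▒▓█····
·····░█≈░▒····
··············
··············
··············
··············

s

······█▒▒░▒···
·····▓█≈░▓░···
·····≈░▒▓▒▓···
·····░█▒▒▒≈···
·····░░▓░░░···
·····░▒░▓≈▓···
·····▒▒░≈▒····
·····▒▒@▓█····
·····░█≈░▒····
·····▓░█▓▒····
··············
··············
··············
··············

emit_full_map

·█≈▒≈▒
·█▒▒░▒
▓█≈░▓░
≈░▒▓▒▓
░█▒▒▒≈
░░▓░░░
░▒░▓≈▓
▒▒░≈▒·
▒▒@▓█·
░█≈░▒·
▓░█▓▒·

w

······█≈▒≈▒···
······█▒▒░▒···
·····▓█≈░▓░···
·····≈░▒▓▒▓···
·····░█▒▒▒≈···
·····░░▓░░░···
·····░▒░▓≈▓···
·····▒▒@≈▒····
·····▒▒▒▓█····
·····░█≈░▒····
·····▓░█▓▒····
··············
··············
··············

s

······█▒▒░▒···
·····▓█≈░▓░···
·····≈░▒▓▒▓···
·····░█▒▒▒≈···
·····░░▓░░░···
·····░▒░▓≈▓···
·····▒▒░≈▒····
·····▒▒@▓█····
·····░█≈░▒····
·····▓░█▓▒····
··············
··············
··············
··············

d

·····█▒▒░▒····
····▓█≈░▓░····
····≈░▒▓▒▓····
····░█▒▒▒≈····
····░░▓░░░····
····░▒░▓≈▓····
····▒▒░≈▒░····
····▒▒▒@█░····
····░█≈░▒▒····
····▓░█▓▒▒····
··············
··············
··············
··············

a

······█▒▒░▒···
·····▓█≈░▓░···
·····≈░▒▓▒▓···
·····░█▒▒▒≈···
·····░░▓░░░···
·····░▒░▓≈▓···
·····▒▒░≈▒░···
·····▒▒@▓█░···
·····░█≈░▒▒···
·····▓░█▓▒▒···
··············
··············
··············
··············

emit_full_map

·█≈▒≈▒
·█▒▒░▒
▓█≈░▓░
≈░▒▓▒▓
░█▒▒▒≈
░░▓░░░
░▒░▓≈▓
▒▒░≈▒░
▒▒@▓█░
░█≈░▒▒
▓░█▓▒▒


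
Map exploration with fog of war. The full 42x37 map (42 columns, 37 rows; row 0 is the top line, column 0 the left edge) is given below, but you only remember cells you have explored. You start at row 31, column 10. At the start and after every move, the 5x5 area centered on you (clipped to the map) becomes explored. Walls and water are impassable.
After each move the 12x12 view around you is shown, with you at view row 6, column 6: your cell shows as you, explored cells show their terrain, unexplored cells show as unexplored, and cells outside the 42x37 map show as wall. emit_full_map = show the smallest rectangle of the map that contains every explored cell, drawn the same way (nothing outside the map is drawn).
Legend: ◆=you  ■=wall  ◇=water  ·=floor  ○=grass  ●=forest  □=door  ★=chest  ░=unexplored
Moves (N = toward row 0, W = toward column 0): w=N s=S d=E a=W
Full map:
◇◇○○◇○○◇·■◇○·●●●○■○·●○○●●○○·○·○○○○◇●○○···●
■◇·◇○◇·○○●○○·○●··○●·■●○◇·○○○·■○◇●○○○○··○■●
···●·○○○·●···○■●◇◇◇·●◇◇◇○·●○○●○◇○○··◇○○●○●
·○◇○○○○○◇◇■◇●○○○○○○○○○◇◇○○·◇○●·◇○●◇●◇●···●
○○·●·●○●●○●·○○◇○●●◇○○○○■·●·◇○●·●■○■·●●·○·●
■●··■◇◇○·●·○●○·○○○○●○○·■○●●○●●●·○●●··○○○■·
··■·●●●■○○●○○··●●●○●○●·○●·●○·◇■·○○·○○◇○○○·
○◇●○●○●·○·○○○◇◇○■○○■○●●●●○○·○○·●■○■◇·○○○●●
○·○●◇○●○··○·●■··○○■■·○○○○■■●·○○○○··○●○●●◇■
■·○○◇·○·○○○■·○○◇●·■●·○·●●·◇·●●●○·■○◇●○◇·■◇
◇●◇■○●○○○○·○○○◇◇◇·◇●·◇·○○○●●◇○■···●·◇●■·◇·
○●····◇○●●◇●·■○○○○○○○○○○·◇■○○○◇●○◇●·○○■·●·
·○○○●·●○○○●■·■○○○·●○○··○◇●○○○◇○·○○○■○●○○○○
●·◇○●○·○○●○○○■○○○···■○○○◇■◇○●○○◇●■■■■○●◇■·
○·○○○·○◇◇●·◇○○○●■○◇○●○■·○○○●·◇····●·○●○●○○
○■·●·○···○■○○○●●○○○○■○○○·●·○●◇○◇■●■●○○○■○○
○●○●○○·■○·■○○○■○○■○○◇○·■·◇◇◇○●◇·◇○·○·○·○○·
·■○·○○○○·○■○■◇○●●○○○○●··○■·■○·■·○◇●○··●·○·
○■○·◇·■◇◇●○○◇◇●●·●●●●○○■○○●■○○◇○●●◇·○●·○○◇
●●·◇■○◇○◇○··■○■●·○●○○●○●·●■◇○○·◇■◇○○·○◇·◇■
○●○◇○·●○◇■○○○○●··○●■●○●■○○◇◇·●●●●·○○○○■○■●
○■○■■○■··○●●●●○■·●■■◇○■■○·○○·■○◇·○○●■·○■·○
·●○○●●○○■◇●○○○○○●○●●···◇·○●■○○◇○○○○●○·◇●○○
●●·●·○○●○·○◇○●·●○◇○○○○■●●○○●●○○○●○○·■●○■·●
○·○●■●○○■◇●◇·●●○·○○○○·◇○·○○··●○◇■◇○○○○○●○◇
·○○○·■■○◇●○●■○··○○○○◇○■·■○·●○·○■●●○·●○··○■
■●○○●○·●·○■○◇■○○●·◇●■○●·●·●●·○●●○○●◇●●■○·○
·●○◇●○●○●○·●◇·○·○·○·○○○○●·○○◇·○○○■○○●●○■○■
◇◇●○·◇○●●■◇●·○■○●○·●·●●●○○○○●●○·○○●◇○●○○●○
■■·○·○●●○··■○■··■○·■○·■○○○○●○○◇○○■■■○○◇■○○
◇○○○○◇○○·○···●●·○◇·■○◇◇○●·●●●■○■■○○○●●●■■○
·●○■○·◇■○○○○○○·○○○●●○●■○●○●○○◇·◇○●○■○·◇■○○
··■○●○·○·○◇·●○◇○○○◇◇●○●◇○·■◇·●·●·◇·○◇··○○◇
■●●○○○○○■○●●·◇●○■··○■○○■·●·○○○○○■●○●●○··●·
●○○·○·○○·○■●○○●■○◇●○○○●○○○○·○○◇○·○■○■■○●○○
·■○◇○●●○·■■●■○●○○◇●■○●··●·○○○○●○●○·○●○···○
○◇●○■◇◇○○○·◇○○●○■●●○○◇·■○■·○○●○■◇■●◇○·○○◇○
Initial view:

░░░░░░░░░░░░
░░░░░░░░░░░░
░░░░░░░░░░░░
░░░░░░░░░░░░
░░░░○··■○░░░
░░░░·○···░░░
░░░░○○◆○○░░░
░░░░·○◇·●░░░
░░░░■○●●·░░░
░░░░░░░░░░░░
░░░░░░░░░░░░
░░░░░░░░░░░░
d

░░░░░░░░░░░░
░░░░░░░░░░░░
░░░░░░░░░░░░
░░░░░░░░░░░░
░░░○··■○■░░░
░░░·○···●░░░
░░░○○○◆○○░░░
░░░·○◇·●○░░░
░░░■○●●·◇░░░
░░░░░░░░░░░░
░░░░░░░░░░░░
░░░░░░░░░░░░

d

░░░░░░░░░░░░
░░░░░░░░░░░░
░░░░░░░░░░░░
░░░░░░░░░░░░
░░○··■○■·░░░
░░·○···●●░░░
░░○○○○◆○·░░░
░░·○◇·●○◇░░░
░░■○●●·◇●░░░
░░░░░░░░░░░░
░░░░░░░░░░░░
░░░░░░░░░░░░

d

░░░░░░░░░░░░
░░░░░░░░░░░░
░░░░░░░░░░░░
░░░░░░░░░░░░
░○··■○■··░░░
░·○···●●·░░░
░○○○○○◆·○░░░
░·○◇·●○◇○░░░
░■○●●·◇●○░░░
░░░░░░░░░░░░
░░░░░░░░░░░░
░░░░░░░░░░░░

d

░░░░░░░░░░░░
░░░░░░░░░░░░
░░░░░░░░░░░░
░░░░░░░░░░░░
○··■○■··■░░░
·○···●●·○░░░
○○○○○○◆○○░░░
·○◇·●○◇○○░░░
■○●●·◇●○■░░░
░░░░░░░░░░░░
░░░░░░░░░░░░
░░░░░░░░░░░░

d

░░░░░░░░░░░░
░░░░░░░░░░░░
░░░░░░░░░░░░
░░░░░░░░░░░░
··■○■··■○░░░
○···●●·○◇░░░
○○○○○·◆○○░░░
○◇·●○◇○○○░░░
○●●·◇●○■·░░░
░░░░░░░░░░░░
░░░░░░░░░░░░
░░░░░░░░░░░░

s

░░░░░░░░░░░░
░░░░░░░░░░░░
░░░░░░░░░░░░
··■○■··■○░░░
○···●●·○◇░░░
○○○○○·○○○░░░
○◇·●○◇◆○○░░░
○●●·◇●○■·░░░
░░░░○●■○◇░░░
░░░░░░░░░░░░
░░░░░░░░░░░░
■■■■■■■■■■■■

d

░░░░░░░░░░░░
░░░░░░░░░░░░
░░░░░░░░░░░░
·■○■··■○░░░░
···●●·○◇·░░░
○○○○·○○○●░░░
◇·●○◇○◆○◇░░░
●●·◇●○■··░░░
░░░○●■○◇●░░░
░░░░░░░░░░░░
░░░░░░░░░░░░
■■■■■■■■■■■■

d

░░░░░░░░░░░░
░░░░░░░░░░░░
░░░░░░░░░░░░
■○■··■○░░░░░
··●●·○◇·■░░░
○○○·○○○●●░░░
·●○◇○○◆◇◇░░░
●·◇●○■··○░░░
░░○●■○◇●○░░░
░░░░░░░░░░░░
░░░░░░░░░░░░
■■■■■■■■■■■■

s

░░░░░░░░░░░░
░░░░░░░░░░░░
■○■··■○░░░░░
··●●·○◇·■░░░
○○○·○○○●●░░░
·●○◇○○○◇◇░░░
●·◇●○■◆·○░░░
░░○●■○◇●○░░░
░░░░○○◇●■░░░
░░░░░░░░░░░░
■■■■■■■■■■■■
■■■■■■■■■■■■

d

░░░░░░░░░░░░
░░░░░░░░░░░░
○■··■○░░░░░░
·●●·○◇·■░░░░
○○·○○○●●○░░░
●○◇○○○◇◇●░░░
·◇●○■·◆○■░░░
░○●■○◇●○○░░░
░░░○○◇●■○░░░
░░░░░░░░░░░░
■■■■■■■■■■■■
■■■■■■■■■■■■

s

░░░░░░░░░░░░
○■··■○░░░░░░
·●●·○◇·■░░░░
○○·○○○●●○░░░
●○◇○○○◇◇●░░░
·◇●○■··○■░░░
░○●■○◇◆○○░░░
░░░○○◇●■○░░░
░░░░■●●○○░░░
■■■■■■■■■■■■
■■■■■■■■■■■■
■■■■■■■■■■■■

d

░░░░░░░░░░░░
■··■○░░░░░░░
●●·○◇·■░░░░░
○·○○○●●○░░░░
○◇○○○◇◇●○░░░
◇●○■··○■○░░░
○●■○◇●◆○○░░░
░░○○◇●■○●░░░
░░░■●●○○◇░░░
■■■■■■■■■■■■
■■■■■■■■■■■■
■■■■■■■■■■■■

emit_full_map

○··■○■··■○░░░░
·○···●●·○◇·■░░
○○○○○○·○○○●●○░
·○◇·●○◇○○○◇◇●○
■○●●·◇●○■··○■○
░░░░░○●■○◇●◆○○
░░░░░░░○○◇●■○●
░░░░░░░░■●●○○◇

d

░░░░░░░░░░░░
··■○░░░░░░░░
●·○◇·■░░░░░░
·○○○●●○░░░░░
◇○○○◇◇●○●░░░
●○■··○■○○░░░
●■○◇●○◆○●░░░
░○○◇●■○●·░░░
░░■●●○○◇·░░░
■■■■■■■■■■■■
■■■■■■■■■■■■
■■■■■■■■■■■■

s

··■○░░░░░░░░
●·○◇·■░░░░░░
·○○○●●○░░░░░
◇○○○◇◇●○●░░░
●○■··○■○○░░░
●■○◇●○○○●░░░
░○○◇●■◆●·░░░
░░■●●○○◇·░░░
■■■■■■■■■■■■
■■■■■■■■■■■■
■■■■■■■■■■■■
■■■■■■■■■■■■

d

·■○░░░░░░░░░
·○◇·■░░░░░░░
○○○●●○░░░░░░
○○○◇◇●○●░░░░
○■··○■○○■░░░
■○◇●○○○●○░░░
○○◇●■○◆··░░░
░■●●○○◇·■░░░
■■■■■■■■■■■■
■■■■■■■■■■■■
■■■■■■■■■■■■
■■■■■■■■■■■■

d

■○░░░░░░░░░░
○◇·■░░░░░░░░
○○●●○░░░░░░░
○○◇◇●○●░░░░░
■··○■○○■·░░░
○◇●○○○●○○░░░
○◇●■○●◆·●░░░
■●●○○◇·■○░░░
■■■■■■■■■■■■
■■■■■■■■■■■■
■■■■■■■■■■■■
■■■■■■■■■■■■

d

○░░░░░░░░░░░
◇·■░░░░░░░░░
○●●○░░░░░░░░
○◇◇●○●░░░░░░
··○■○○■·●░░░
◇●○○○●○○○░░░
◇●■○●·◆●·░░░
●●○○◇·■○■░░░
■■■■■■■■■■■■
■■■■■■■■■■■■
■■■■■■■■■■■■
■■■■■■■■■■■■

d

░░░░░░░░░░░░
·■░░░░░░░░░░
●●○░░░░░░░░░
◇◇●○●░░░░░░░
·○■○○■·●·░░░
●○○○●○○○○░░░
●■○●··◆·○░░░
●○○◇·■○■·░░░
■■■■■■■■■■■■
■■■■■■■■■■■■
■■■■■■■■■■■■
■■■■■■■■■■■■

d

░░░░░░░░░░░░
■░░░░░░░░░░░
●○░░░░░░░░░░
◇●○●░░░░░░░░
○■○○■·●·○░░░
○○○●○○○○·░░░
■○●··●◆○○░░░
○○◇·■○■·○░░░
■■■■■■■■■■■■
■■■■■■■■■■■■
■■■■■■■■■■■■
■■■■■■■■■■■■

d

░░░░░░░░░░░░
░░░░░░░░░░░░
○░░░░░░░░░░░
●○●░░░░░░░░░
■○○■·●·○○░░░
○○●○○○○·○░░░
○●··●·◆○○░░░
○◇·■○■·○○░░░
■■■■■■■■■■■■
■■■■■■■■■■■■
■■■■■■■■■■■■
■■■■■■■■■■■■

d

░░░░░░░░░░░░
░░░░░░░░░░░░
░░░░░░░░░░░░
○●░░░░░░░░░░
○○■·●·○○○░░░
○●○○○○·○○░░░
●··●·○◆○○░░░
◇·■○■·○○●░░░
■■■■■■■■■■■■
■■■■■■■■■■■■
■■■■■■■■■■■■
■■■■■■■■■■■■

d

░░░░░░░░░░░░
░░░░░░░░░░░░
░░░░░░░░░░░░
●░░░░░░░░░░░
○■·●·○○○○░░░
●○○○○·○○◇░░░
··●·○○◆○●░░░
·■○■·○○●○░░░
■■■■■■■■■■■■
■■■■■■■■■■■■
■■■■■■■■■■■■
■■■■■■■■■■■■

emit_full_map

○··■○■··■○░░░░░░░░░░░░░
·○···●●·○◇·■░░░░░░░░░░░
○○○○○○·○○○●●○░░░░░░░░░░
·○◇·●○◇○○○◇◇●○●░░░░░░░░
■○●●·◇●○■··○■○○■·●·○○○○
░░░░░○●■○◇●○○○●○○○○·○○◇
░░░░░░░○○◇●■○●··●·○○◆○●
░░░░░░░░■●●○○◇·■○■·○○●○
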